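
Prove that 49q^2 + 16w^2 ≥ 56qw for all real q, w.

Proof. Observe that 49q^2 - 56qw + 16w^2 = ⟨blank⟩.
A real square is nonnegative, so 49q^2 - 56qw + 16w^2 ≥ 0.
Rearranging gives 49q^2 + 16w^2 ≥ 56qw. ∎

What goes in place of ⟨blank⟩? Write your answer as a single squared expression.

(7q - 4w)^2

The leading and trailing coefficients are 7^2 and 4^2, and 56 = 2·7·4, so the trinomial is (7q - 4w)^2.
Hence 49q^2 - 56qw + 16w^2 ≥ 0.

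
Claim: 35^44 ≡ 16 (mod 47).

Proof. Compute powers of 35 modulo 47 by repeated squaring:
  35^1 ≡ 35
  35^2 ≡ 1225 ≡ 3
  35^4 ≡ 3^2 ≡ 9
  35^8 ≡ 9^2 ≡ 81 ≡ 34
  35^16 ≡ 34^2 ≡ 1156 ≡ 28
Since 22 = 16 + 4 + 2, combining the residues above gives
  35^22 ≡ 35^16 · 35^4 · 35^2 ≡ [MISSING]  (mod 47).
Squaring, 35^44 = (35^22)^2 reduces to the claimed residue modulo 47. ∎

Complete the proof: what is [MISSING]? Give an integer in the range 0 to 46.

Multiply the listed residues: 28 · 9 · 3 = 252 → 756.
Reducing modulo 47: 756 = 16·47 + 4, so 35^22 ≡ 4.

4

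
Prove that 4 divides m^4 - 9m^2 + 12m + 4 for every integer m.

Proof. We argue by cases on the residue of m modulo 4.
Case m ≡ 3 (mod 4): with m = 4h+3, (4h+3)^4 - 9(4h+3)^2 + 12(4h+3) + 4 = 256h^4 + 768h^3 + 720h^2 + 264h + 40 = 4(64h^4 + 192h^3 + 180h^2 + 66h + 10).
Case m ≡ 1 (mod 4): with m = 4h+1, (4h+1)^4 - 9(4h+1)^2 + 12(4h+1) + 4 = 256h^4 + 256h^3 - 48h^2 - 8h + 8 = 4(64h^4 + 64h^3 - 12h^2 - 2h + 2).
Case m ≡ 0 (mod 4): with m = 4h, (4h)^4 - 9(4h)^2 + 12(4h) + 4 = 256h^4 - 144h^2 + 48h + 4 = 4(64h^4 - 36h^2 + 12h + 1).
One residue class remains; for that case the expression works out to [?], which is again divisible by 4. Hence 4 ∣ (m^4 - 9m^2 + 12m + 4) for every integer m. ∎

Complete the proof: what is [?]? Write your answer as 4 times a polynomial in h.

Only m ≡ 2 (mod 4) is unaccounted for. Put m = 4h+2:
(4h+2)^4 - 9(4h+2)^2 + 12(4h+2) + 4 expands to 256h^4 + 512h^3 + 240h^2 + 32h + 8,
and factoring out 4 leaves 4(64h^4 + 128h^3 + 60h^2 + 8h + 2).

4(64h^4 + 128h^3 + 60h^2 + 8h + 2)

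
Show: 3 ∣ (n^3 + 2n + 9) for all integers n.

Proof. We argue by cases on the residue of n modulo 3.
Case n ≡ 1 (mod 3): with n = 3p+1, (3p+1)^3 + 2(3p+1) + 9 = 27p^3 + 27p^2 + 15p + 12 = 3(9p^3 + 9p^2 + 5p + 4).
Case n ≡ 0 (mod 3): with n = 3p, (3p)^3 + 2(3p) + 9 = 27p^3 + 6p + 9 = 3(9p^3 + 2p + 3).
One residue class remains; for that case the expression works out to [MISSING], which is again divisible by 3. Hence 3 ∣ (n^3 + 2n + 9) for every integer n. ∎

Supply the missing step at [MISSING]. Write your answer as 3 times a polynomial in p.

The residues treated are {1, 0}, so the missing case is n ≡ 2 (mod 3); write n = 3p+2.
Then (3p+2)^3 + 2(3p+2) + 9 = 27p^3 + 54p^2 + 42p + 21 = 3(9p^3 + 18p^2 + 14p + 7).

3(9p^3 + 18p^2 + 14p + 7)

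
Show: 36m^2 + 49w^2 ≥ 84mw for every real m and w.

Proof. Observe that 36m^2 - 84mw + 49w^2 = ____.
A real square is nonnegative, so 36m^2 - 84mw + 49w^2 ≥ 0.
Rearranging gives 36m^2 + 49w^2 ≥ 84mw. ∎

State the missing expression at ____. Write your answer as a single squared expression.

The leading and trailing coefficients are 6^2 and 7^2, and 84 = 2·6·7, so the trinomial is (6m - 7w)^2.
Hence 36m^2 - 84mw + 49w^2 ≥ 0.

(6m - 7w)^2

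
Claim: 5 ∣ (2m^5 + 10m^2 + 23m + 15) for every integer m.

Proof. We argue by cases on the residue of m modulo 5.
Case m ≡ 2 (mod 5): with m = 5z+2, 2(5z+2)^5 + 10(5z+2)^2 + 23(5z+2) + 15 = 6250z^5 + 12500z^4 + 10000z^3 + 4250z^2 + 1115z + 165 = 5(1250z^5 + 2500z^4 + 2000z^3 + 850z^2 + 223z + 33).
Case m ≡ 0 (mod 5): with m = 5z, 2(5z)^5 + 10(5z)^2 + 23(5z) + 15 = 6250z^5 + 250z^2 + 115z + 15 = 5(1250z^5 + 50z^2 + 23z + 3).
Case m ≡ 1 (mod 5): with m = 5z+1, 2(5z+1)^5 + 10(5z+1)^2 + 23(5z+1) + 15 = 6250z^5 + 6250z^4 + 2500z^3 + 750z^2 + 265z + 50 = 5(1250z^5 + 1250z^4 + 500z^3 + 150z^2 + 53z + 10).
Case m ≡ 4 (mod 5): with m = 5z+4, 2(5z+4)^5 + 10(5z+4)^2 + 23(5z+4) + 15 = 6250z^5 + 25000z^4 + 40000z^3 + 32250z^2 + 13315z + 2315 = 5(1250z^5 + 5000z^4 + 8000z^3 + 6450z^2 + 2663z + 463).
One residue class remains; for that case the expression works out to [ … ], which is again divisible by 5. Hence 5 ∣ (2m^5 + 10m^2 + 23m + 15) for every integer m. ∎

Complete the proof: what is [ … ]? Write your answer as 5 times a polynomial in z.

The residues treated are {2, 0, 1, 4}, so the missing case is m ≡ 3 (mod 5); write m = 5z+3.
Then 2(5z+3)^5 + 10(5z+3)^2 + 23(5z+3) + 15 = 6250z^5 + 18750z^4 + 22500z^3 + 13750z^2 + 4465z + 660 = 5(1250z^5 + 3750z^4 + 4500z^3 + 2750z^2 + 893z + 132).

5(1250z^5 + 3750z^4 + 4500z^3 + 2750z^2 + 893z + 132)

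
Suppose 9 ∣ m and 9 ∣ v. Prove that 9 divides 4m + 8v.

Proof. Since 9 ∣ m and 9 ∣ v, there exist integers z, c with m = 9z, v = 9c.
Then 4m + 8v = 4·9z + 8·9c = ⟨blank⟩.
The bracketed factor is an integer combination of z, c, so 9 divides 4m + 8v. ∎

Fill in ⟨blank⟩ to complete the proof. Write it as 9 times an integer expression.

9(8c + 4z)

Each term has a factor of 9: 4·9z + 8·9c = 9·(8c + 4z).
Since 8c + 4z is an integer, 9 ∣ (4m + 8v).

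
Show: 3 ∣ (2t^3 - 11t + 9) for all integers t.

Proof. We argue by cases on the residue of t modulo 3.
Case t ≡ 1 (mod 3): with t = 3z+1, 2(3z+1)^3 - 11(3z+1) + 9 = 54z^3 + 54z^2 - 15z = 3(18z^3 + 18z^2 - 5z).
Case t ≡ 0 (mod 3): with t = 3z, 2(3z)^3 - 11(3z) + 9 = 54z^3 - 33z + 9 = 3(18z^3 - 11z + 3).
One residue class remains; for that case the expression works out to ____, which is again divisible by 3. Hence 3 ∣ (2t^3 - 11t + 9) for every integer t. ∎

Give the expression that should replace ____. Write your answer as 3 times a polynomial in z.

3(18z^3 + 36z^2 + 13z + 1)

The residues treated are {1, 0}, so the missing case is t ≡ 2 (mod 3); write t = 3z+2.
Then 2(3z+2)^3 - 11(3z+2) + 9 = 54z^3 + 108z^2 + 39z + 3 = 3(18z^3 + 36z^2 + 13z + 1).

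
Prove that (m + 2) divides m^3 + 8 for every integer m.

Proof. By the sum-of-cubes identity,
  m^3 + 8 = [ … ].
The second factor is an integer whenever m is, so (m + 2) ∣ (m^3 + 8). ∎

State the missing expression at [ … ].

(m + 2)(m^2 - 2m + 4)

Polynomial division of m^3 + 8 by m + 2 leaves remainder 0 and quotient m^2 - 2m + 4.
Hence m^3 + 8 = (m + 2)(m^2 - 2m + 4).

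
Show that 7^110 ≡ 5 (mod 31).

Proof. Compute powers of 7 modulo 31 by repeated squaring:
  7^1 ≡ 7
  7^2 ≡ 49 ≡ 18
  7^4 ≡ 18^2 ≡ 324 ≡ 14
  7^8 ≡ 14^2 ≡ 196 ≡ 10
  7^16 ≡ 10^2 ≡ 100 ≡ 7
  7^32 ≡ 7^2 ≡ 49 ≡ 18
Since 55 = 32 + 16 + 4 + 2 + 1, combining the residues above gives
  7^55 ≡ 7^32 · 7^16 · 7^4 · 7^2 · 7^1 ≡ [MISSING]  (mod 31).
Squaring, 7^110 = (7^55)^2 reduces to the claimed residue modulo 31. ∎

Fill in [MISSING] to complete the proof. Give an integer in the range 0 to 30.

7^32 · 7^16 · 7^4 · 7^2 · 7^1 ≡ 18 · 7 · 14 · 18 · 7 = 222264.
222264 mod 31 = 25, so 7^55 ≡ 25 (mod 31).

25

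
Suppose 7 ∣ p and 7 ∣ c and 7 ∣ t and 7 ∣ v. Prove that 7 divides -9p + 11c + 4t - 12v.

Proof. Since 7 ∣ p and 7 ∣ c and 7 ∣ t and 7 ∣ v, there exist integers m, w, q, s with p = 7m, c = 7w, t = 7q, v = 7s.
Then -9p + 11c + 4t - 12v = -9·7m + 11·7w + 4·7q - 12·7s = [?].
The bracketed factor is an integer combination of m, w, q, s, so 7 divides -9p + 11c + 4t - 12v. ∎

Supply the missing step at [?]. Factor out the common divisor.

Each term has a factor of 7: -9·7m + 11·7w + 4·7q - 12·7s = 7·(-9m + 4q - 12s + 11w).
Since -9m + 4q - 12s + 11w is an integer, 7 ∣ (-9p + 11c + 4t - 12v).

7(-9m + 4q - 12s + 11w)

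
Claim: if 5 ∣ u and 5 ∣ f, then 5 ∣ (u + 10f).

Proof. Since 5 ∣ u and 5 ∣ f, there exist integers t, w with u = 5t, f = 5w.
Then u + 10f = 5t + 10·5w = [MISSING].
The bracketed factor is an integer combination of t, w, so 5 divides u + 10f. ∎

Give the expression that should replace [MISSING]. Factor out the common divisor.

Pull the common 5 out of every term: 5t + 10·5w = 5(t + 10w).
t + 10w is an integer, which exhibits the divisibility.

5(t + 10w)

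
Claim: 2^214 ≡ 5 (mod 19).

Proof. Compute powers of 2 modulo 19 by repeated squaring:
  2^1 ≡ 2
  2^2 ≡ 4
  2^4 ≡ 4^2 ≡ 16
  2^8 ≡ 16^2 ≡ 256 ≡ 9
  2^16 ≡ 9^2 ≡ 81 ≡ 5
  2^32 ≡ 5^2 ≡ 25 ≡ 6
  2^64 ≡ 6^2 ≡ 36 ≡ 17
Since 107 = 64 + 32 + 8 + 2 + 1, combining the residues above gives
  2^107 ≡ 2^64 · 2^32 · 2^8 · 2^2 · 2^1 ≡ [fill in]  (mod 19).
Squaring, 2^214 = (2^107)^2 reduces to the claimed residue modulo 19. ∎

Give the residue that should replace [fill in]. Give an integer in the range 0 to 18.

2^64 · 2^32 · 2^8 · 2^2 · 2^1 ≡ 17 · 6 · 9 · 4 · 2 = 7344.
7344 mod 19 = 10, so 2^107 ≡ 10 (mod 19).

10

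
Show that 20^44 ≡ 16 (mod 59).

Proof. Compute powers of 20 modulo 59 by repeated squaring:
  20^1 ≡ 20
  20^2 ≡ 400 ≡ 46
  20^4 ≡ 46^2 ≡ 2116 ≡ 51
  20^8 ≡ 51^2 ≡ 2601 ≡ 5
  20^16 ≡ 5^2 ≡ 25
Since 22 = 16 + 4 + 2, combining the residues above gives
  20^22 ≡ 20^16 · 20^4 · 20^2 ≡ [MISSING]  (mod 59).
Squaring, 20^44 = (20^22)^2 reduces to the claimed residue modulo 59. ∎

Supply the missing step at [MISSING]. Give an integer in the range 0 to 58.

4

Multiply the listed residues: 25 · 51 · 46 = 1275 → 58650.
Reducing modulo 59: 58650 = 994·59 + 4, so 20^22 ≡ 4.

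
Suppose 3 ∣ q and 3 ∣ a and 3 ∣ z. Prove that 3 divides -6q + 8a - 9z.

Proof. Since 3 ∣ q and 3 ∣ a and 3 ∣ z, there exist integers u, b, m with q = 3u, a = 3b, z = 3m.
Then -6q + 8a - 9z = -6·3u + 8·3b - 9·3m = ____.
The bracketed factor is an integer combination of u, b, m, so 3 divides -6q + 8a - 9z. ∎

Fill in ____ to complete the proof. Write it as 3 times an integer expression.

3(8b - 9m - 6u)

Pull the common 3 out of every term: -6·3u + 8·3b - 9·3m = 3(8b - 9m - 6u).
8b - 9m - 6u is an integer, which exhibits the divisibility.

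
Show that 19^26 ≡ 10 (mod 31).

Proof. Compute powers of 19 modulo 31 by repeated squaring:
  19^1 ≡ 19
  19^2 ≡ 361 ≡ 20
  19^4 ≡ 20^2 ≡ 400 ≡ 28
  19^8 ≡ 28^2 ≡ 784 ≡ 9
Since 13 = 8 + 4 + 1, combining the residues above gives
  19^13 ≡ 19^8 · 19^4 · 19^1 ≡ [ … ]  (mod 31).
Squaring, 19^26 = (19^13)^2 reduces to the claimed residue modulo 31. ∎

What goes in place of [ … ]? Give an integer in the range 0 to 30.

19^8 · 19^4 · 19^1 ≡ 9 · 28 · 19 = 4788.
4788 mod 31 = 14, so 19^13 ≡ 14 (mod 31).

14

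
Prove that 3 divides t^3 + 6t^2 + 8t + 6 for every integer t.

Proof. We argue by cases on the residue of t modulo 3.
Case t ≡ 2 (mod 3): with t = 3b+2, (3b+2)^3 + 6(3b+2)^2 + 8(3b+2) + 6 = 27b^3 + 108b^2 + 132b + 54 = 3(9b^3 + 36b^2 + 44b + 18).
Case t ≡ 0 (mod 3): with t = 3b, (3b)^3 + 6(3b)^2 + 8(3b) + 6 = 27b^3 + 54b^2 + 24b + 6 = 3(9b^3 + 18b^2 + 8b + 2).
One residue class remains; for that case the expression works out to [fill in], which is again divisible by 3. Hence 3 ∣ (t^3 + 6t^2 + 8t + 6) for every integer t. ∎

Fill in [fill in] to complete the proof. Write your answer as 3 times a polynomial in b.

The residues treated are {2, 0}, so the missing case is t ≡ 1 (mod 3); write t = 3b+1.
Then (3b+1)^3 + 6(3b+1)^2 + 8(3b+1) + 6 = 27b^3 + 81b^2 + 69b + 21 = 3(9b^3 + 27b^2 + 23b + 7).

3(9b^3 + 27b^2 + 23b + 7)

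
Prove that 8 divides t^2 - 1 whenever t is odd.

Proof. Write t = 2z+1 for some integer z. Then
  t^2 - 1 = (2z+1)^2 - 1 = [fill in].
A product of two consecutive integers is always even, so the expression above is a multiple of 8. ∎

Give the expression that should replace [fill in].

(2z+1)^2 - 1 = 4z^2 + 4z + 1 - 1 = 4z^2 + 4z = 4z(z+1).
Since z and z+1 are consecutive, z(z+1) is even, and 4·(even) is a multiple of 8.

4z(z + 1)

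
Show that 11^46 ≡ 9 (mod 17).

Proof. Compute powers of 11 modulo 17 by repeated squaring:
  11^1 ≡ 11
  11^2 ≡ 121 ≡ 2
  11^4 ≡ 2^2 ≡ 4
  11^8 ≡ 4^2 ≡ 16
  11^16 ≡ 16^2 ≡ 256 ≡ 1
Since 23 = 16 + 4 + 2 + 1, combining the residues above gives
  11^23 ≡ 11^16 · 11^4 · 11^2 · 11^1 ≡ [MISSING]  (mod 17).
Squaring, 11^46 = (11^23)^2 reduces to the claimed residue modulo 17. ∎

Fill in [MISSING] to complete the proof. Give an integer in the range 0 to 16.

3

Multiply the listed residues: 1 · 4 · 2 · 11 = 4 → 8 → 88.
Reducing modulo 17: 88 = 5·17 + 3, so 11^23 ≡ 3.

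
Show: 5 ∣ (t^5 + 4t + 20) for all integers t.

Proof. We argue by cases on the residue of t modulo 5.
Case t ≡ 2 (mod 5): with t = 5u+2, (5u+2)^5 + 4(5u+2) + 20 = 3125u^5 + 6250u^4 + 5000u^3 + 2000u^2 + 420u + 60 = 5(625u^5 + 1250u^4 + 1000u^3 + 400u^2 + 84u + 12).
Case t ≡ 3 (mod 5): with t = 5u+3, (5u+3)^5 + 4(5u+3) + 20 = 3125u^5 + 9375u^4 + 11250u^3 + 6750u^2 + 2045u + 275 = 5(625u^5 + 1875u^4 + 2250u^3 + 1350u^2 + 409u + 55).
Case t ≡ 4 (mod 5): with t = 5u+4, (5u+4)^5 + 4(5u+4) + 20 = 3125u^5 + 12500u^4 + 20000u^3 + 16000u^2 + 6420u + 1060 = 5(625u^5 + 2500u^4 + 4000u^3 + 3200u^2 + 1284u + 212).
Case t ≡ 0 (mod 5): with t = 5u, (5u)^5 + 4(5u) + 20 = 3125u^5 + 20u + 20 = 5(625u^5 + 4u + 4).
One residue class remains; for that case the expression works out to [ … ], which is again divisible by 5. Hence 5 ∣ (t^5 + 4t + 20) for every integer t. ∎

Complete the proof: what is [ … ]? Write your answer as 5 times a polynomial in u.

5(625u^5 + 625u^4 + 250u^3 + 50u^2 + 9u + 5)

Only t ≡ 1 (mod 5) is unaccounted for. Put t = 5u+1:
(5u+1)^5 + 4(5u+1) + 20 expands to 3125u^5 + 3125u^4 + 1250u^3 + 250u^2 + 45u + 25,
and factoring out 5 leaves 5(625u^5 + 625u^4 + 250u^3 + 50u^2 + 9u + 5).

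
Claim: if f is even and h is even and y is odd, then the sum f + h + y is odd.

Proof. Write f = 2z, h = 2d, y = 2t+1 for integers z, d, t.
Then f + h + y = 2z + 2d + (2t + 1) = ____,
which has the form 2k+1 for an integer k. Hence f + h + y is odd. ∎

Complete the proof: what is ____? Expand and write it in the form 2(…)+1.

2(d + t + z) + 1

Expanding: 2z + 2d + (2t + 1) = 2d + 2t + 2z + 1.
Every term except the constant is even, so this is 2(d + t + z) + 1,
and d + t + z ∈ ℤ gives the required form.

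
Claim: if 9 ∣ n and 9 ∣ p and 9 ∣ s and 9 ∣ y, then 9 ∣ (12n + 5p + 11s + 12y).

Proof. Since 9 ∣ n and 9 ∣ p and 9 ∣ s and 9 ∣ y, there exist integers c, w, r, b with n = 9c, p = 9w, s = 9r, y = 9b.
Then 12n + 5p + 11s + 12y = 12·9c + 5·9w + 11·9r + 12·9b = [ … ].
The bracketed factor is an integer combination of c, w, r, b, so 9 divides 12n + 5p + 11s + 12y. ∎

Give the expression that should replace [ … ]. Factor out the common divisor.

Each term has a factor of 9: 12·9c + 5·9w + 11·9r + 12·9b = 9·(12b + 12c + 11r + 5w).
Since 12b + 12c + 11r + 5w is an integer, 9 ∣ (12n + 5p + 11s + 12y).

9(12b + 12c + 11r + 5w)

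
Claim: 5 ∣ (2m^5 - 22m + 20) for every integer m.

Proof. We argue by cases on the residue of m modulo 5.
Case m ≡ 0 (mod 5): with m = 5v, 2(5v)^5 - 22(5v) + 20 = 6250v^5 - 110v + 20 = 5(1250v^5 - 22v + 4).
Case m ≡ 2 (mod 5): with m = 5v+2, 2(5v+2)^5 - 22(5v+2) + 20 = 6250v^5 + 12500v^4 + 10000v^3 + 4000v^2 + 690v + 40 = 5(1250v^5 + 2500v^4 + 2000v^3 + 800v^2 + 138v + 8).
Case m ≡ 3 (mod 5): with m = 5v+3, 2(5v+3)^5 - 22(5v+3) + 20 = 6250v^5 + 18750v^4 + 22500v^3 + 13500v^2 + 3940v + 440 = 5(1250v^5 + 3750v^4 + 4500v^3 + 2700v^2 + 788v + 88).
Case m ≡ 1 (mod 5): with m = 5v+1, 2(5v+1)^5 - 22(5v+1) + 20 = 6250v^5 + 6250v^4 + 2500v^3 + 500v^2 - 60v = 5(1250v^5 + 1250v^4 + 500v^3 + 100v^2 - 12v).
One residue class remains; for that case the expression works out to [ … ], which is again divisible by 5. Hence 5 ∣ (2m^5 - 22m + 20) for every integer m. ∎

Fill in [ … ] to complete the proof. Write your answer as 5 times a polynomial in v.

5(1250v^5 + 5000v^4 + 8000v^3 + 6400v^2 + 2538v + 396)

The residues treated are {0, 2, 3, 1}, so the missing case is m ≡ 4 (mod 5); write m = 5v+4.
Then 2(5v+4)^5 - 22(5v+4) + 20 = 6250v^5 + 25000v^4 + 40000v^3 + 32000v^2 + 12690v + 1980 = 5(1250v^5 + 5000v^4 + 8000v^3 + 6400v^2 + 2538v + 396).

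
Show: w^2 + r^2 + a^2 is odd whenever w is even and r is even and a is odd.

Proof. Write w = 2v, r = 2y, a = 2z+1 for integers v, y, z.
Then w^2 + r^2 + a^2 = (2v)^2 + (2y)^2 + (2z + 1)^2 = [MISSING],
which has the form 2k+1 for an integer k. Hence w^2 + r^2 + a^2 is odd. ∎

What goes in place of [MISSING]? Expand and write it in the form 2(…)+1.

Expanding: (2v)^2 + (2y)^2 + (2z + 1)^2 = 4v^2 + 4y^2 + 4z^2 + 4z + 1.
Every term except the constant is even, so this is 2(2v^2 + 2y^2 + 2z^2 + 2z) + 1,
and 2v^2 + 2y^2 + 2z^2 + 2z ∈ ℤ gives the required form.

2(2v^2 + 2y^2 + 2z^2 + 2z) + 1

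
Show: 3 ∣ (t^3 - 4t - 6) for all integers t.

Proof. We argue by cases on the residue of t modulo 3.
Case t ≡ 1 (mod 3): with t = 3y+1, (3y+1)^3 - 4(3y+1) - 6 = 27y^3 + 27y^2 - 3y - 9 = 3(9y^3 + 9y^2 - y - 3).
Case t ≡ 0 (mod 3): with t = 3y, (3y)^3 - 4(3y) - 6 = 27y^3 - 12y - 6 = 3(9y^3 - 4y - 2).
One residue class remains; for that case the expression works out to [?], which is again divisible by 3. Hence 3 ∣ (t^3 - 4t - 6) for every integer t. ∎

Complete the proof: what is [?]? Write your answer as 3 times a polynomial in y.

3(9y^3 + 18y^2 + 8y - 2)

The residues treated are {1, 0}, so the missing case is t ≡ 2 (mod 3); write t = 3y+2.
Then (3y+2)^3 - 4(3y+2) - 6 = 27y^3 + 54y^2 + 24y - 6 = 3(9y^3 + 18y^2 + 8y - 2).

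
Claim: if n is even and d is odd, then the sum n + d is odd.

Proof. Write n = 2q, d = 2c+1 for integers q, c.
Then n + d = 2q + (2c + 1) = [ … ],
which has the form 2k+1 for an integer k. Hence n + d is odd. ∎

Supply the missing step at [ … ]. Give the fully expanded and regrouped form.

Expanding: 2q + (2c + 1) = 2c + 2q + 1.
Every term except the constant is even, so this is 2(c + q) + 1,
and c + q ∈ ℤ gives the required form.

2(c + q) + 1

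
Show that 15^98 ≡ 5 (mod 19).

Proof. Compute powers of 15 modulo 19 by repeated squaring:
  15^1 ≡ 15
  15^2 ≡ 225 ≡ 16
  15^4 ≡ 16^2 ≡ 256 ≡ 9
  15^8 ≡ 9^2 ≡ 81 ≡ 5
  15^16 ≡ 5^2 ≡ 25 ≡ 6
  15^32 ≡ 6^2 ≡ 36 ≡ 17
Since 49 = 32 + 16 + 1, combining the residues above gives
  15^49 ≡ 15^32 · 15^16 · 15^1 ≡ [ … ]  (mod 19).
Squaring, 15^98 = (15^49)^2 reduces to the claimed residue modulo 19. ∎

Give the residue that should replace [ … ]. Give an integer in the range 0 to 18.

Multiply the listed residues: 17 · 6 · 15 = 102 → 1530.
Reducing modulo 19: 1530 = 80·19 + 10, so 15^49 ≡ 10.

10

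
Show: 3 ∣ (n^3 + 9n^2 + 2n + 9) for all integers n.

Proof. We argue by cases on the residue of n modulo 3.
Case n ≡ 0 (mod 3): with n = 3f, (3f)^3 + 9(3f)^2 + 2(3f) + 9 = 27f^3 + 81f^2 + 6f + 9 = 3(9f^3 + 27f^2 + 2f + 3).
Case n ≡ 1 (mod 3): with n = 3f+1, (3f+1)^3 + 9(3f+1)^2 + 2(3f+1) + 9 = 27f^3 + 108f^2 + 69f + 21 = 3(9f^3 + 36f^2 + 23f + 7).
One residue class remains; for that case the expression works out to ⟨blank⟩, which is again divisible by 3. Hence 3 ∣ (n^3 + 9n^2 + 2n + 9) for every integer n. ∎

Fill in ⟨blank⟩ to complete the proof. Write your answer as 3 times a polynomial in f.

The residues treated are {0, 1}, so the missing case is n ≡ 2 (mod 3); write n = 3f+2.
Then (3f+2)^3 + 9(3f+2)^2 + 2(3f+2) + 9 = 27f^3 + 135f^2 + 150f + 57 = 3(9f^3 + 45f^2 + 50f + 19).

3(9f^3 + 45f^2 + 50f + 19)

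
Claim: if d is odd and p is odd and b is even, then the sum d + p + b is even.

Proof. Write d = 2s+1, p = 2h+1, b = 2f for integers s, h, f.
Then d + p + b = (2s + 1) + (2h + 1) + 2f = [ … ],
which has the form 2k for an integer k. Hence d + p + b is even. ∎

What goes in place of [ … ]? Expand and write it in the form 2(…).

Expanding: (2s + 1) + (2h + 1) + 2f = 2f + 2h + 2s + 2.
Every term is even; pulling out the factor of 2 gives 2(f + h + s + 1).

2(f + h + s + 1)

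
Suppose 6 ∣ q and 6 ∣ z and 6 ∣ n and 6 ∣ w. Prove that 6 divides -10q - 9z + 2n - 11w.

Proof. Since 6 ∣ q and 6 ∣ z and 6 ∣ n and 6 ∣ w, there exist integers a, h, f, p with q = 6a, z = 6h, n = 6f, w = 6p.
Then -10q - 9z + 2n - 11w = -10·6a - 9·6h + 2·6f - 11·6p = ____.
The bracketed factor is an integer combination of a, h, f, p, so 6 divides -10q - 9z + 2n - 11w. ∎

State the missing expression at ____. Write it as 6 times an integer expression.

6(-10a + 2f - 9h - 11p)

Pull the common 6 out of every term: -10·6a - 9·6h + 2·6f - 11·6p = 6(-10a + 2f - 9h - 11p).
-10a + 2f - 9h - 11p is an integer, which exhibits the divisibility.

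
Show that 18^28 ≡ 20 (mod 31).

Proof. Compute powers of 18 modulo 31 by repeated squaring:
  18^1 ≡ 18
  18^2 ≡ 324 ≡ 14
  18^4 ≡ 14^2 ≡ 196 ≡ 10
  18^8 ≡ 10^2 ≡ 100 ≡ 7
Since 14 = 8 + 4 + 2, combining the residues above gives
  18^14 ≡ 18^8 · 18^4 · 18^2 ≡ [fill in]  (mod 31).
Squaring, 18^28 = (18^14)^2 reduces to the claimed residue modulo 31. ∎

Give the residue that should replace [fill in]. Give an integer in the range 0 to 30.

18^8 · 18^4 · 18^2 ≡ 7 · 10 · 14 = 980.
980 mod 31 = 19, so 18^14 ≡ 19 (mod 31).

19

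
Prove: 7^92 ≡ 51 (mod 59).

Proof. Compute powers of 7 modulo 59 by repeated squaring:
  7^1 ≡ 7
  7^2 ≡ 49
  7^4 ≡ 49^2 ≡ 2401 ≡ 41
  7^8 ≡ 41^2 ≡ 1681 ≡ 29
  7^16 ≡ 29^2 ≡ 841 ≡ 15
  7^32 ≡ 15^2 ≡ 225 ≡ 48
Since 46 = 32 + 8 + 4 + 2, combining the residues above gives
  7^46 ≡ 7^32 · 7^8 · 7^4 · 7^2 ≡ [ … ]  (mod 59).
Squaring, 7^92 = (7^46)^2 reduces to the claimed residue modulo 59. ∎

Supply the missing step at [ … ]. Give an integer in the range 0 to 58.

Multiply the listed residues: 48 · 29 · 41 · 49 = 1392 → 57072 → 2796528.
Reducing modulo 59: 2796528 = 47398·59 + 46, so 7^46 ≡ 46.

46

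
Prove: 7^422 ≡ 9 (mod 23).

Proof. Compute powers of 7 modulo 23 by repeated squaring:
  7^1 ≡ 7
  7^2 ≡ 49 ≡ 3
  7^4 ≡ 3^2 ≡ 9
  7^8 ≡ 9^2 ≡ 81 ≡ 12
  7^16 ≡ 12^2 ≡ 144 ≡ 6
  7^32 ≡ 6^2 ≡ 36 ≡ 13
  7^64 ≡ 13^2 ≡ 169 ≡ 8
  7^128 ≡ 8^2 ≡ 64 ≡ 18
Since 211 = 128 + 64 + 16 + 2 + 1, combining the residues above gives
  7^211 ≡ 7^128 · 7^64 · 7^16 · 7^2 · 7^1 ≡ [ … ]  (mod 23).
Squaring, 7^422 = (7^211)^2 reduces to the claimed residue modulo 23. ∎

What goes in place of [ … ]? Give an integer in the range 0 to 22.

20

Multiply the listed residues: 18 · 8 · 6 · 3 · 7 = 144 → 864 → 2592 → 18144.
Reducing modulo 23: 18144 = 788·23 + 20, so 7^211 ≡ 20.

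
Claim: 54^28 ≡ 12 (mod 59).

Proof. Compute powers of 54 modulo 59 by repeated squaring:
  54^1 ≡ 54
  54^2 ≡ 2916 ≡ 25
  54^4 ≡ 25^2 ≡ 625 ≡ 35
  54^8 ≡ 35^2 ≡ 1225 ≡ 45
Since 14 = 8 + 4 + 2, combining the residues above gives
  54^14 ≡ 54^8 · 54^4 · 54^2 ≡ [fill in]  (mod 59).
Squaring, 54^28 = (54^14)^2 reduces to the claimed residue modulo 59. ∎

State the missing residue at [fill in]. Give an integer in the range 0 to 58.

Multiply the listed residues: 45 · 35 · 25 = 1575 → 39375.
Reducing modulo 59: 39375 = 667·59 + 22, so 54^14 ≡ 22.

22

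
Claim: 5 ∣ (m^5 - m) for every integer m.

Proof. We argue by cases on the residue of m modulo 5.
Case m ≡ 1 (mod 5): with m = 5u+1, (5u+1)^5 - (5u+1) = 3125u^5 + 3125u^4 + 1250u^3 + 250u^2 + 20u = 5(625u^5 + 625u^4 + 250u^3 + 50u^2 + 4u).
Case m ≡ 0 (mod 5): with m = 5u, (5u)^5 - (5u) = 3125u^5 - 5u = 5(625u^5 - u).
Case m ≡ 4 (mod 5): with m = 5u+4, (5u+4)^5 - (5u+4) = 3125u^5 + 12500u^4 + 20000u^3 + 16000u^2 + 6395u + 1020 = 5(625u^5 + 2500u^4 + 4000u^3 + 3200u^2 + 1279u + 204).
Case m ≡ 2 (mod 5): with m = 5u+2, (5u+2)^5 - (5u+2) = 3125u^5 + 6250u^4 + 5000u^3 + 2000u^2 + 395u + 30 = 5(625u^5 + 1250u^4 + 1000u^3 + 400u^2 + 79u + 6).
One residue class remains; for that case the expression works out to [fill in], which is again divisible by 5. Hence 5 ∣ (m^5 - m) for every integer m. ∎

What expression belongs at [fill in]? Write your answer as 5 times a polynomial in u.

The residues treated are {1, 0, 4, 2}, so the missing case is m ≡ 3 (mod 5); write m = 5u+3.
Then (5u+3)^5 - (5u+3) = 3125u^5 + 9375u^4 + 11250u^3 + 6750u^2 + 2020u + 240 = 5(625u^5 + 1875u^4 + 2250u^3 + 1350u^2 + 404u + 48).

5(625u^5 + 1875u^4 + 2250u^3 + 1350u^2 + 404u + 48)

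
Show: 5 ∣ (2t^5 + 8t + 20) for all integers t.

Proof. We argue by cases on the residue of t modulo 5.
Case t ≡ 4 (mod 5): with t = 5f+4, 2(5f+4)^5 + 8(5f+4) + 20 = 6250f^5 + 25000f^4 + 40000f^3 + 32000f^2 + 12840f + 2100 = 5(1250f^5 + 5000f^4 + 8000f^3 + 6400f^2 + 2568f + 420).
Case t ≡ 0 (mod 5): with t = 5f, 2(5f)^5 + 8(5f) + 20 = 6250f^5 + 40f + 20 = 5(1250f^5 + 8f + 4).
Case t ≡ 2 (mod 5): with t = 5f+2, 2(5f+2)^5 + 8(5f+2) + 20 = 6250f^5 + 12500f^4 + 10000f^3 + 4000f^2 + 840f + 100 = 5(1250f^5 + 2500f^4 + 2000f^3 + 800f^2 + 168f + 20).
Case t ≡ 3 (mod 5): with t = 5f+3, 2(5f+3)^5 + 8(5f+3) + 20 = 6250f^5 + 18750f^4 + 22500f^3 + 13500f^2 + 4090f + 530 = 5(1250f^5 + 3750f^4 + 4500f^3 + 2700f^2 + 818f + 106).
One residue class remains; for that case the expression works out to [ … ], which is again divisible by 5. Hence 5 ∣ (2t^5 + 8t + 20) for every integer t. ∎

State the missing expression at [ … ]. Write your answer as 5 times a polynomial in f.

5(1250f^5 + 1250f^4 + 500f^3 + 100f^2 + 18f + 6)

Only t ≡ 1 (mod 5) is unaccounted for. Put t = 5f+1:
2(5f+1)^5 + 8(5f+1) + 20 expands to 6250f^5 + 6250f^4 + 2500f^3 + 500f^2 + 90f + 30,
and factoring out 5 leaves 5(1250f^5 + 1250f^4 + 500f^3 + 100f^2 + 18f + 6).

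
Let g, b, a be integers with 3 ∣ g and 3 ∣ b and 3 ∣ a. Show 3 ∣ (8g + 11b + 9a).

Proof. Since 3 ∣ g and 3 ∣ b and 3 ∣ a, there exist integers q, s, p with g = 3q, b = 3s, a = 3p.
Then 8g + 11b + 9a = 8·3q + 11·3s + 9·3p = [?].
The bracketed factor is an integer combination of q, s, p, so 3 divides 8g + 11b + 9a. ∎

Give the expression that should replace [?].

Each term has a factor of 3: 8·3q + 11·3s + 9·3p = 3·(9p + 8q + 11s).
Since 9p + 8q + 11s is an integer, 3 ∣ (8g + 11b + 9a).

3(9p + 8q + 11s)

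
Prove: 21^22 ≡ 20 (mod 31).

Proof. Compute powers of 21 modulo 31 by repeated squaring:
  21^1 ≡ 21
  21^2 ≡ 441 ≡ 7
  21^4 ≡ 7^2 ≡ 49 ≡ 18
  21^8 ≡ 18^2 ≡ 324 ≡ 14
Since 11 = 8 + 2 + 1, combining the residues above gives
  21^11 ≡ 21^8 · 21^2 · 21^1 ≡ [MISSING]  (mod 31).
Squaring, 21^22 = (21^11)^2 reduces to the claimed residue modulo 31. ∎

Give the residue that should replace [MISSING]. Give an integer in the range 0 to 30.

12

Multiply the listed residues: 14 · 7 · 21 = 98 → 2058.
Reducing modulo 31: 2058 = 66·31 + 12, so 21^11 ≡ 12.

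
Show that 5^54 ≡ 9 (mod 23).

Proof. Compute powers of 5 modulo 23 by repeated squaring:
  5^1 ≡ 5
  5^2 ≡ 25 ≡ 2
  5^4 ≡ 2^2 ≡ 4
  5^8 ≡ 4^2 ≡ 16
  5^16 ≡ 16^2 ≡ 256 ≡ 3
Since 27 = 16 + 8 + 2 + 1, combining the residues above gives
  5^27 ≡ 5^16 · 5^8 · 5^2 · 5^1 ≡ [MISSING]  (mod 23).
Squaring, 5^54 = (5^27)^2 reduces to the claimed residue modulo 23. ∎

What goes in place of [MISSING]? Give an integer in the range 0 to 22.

5^16 · 5^8 · 5^2 · 5^1 ≡ 3 · 16 · 2 · 5 = 480.
480 mod 23 = 20, so 5^27 ≡ 20 (mod 23).

20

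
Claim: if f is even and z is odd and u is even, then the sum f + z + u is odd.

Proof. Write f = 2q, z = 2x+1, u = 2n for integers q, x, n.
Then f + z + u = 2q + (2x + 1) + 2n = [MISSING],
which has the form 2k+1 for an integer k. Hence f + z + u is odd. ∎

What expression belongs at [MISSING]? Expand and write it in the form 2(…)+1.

2q + (2x + 1) + 2n = 2n + 2q + 2x + 1
= 2(n + q + x) + 1.
Since n + q + x is an integer, the sum is of the form 2k+1 for an integer k.

2(n + q + x) + 1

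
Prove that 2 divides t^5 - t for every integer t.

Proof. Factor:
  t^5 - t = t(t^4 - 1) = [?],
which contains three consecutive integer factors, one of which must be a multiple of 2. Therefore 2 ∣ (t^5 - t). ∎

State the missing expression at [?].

(t - 1)t(t + 1)(t^2 + 1)

t^4 - 1 = (t^2 - 1)(t^2 + 1), and t^2 - 1 = (t-1)(t+1).
So t(t^4 - 1) = (t - 1)t(t + 1)(t^2 + 1).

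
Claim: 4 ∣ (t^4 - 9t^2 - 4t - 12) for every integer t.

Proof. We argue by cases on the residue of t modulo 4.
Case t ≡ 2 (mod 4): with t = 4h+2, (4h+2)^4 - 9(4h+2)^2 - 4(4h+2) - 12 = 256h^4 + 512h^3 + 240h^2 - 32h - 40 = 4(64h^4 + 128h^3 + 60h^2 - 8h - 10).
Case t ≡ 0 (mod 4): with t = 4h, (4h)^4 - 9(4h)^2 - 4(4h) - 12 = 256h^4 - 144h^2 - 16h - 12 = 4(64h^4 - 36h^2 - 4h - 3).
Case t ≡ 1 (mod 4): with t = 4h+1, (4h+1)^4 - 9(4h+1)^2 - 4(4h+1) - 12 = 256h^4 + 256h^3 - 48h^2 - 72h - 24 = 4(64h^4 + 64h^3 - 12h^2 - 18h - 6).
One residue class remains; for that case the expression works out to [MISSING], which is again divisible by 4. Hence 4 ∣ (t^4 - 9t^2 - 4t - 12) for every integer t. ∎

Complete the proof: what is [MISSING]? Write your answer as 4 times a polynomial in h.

4(64h^4 + 192h^3 + 180h^2 + 50h - 6)

Only t ≡ 3 (mod 4) is unaccounted for. Put t = 4h+3:
(4h+3)^4 - 9(4h+3)^2 - 4(4h+3) - 12 expands to 256h^4 + 768h^3 + 720h^2 + 200h - 24,
and factoring out 4 leaves 4(64h^4 + 192h^3 + 180h^2 + 50h - 6).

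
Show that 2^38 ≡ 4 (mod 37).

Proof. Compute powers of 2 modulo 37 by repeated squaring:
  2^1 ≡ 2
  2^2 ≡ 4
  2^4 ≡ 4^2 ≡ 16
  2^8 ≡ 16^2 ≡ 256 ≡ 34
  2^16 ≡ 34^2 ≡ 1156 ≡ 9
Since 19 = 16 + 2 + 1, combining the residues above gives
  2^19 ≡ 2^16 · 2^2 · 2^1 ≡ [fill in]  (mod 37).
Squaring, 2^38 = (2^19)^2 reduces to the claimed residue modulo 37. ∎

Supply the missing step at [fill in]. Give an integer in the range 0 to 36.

Multiply the listed residues: 9 · 4 · 2 = 36 → 72.
Reducing modulo 37: 72 = 1·37 + 35, so 2^19 ≡ 35.

35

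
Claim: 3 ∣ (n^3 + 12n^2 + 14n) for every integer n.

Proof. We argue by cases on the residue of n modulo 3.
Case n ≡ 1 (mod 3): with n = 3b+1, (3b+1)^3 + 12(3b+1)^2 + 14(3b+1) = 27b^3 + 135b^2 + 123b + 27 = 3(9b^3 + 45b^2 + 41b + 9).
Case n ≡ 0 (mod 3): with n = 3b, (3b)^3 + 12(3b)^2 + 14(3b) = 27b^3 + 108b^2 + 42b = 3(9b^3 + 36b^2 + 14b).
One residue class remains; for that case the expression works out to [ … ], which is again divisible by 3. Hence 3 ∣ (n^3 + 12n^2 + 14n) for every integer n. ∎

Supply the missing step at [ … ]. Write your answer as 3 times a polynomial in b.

Only n ≡ 2 (mod 3) is unaccounted for. Put n = 3b+2:
(3b+2)^3 + 12(3b+2)^2 + 14(3b+2) expands to 27b^3 + 162b^2 + 222b + 84,
and factoring out 3 leaves 3(9b^3 + 54b^2 + 74b + 28).

3(9b^3 + 54b^2 + 74b + 28)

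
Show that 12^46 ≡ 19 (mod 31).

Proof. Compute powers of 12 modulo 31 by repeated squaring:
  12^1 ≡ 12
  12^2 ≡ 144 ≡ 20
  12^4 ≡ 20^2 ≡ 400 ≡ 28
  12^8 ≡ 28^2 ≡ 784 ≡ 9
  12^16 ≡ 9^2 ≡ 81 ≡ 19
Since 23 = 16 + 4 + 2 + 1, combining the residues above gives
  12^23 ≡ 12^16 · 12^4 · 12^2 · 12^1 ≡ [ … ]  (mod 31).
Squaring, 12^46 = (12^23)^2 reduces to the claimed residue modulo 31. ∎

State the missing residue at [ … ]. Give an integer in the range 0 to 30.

12^16 · 12^4 · 12^2 · 12^1 ≡ 19 · 28 · 20 · 12 = 127680.
127680 mod 31 = 22, so 12^23 ≡ 22 (mod 31).

22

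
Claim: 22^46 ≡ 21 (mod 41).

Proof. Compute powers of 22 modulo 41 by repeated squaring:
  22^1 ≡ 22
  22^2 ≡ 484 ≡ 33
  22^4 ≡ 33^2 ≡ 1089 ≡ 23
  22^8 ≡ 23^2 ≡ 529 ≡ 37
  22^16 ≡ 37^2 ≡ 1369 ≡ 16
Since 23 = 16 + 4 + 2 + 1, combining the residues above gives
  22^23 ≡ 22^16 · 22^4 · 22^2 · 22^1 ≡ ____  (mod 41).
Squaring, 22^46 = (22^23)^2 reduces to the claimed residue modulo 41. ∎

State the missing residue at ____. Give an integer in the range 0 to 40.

12

22^16 · 22^4 · 22^2 · 22^1 ≡ 16 · 23 · 33 · 22 = 267168.
267168 mod 41 = 12, so 22^23 ≡ 12 (mod 41).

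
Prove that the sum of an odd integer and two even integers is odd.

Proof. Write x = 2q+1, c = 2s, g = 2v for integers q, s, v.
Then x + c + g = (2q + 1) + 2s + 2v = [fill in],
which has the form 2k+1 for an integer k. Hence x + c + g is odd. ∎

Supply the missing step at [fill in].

2(q + s + v) + 1

Expanding: (2q + 1) + 2s + 2v = 2q + 2s + 2v + 1.
Every term except the constant is even, so this is 2(q + s + v) + 1,
and q + s + v ∈ ℤ gives the required form.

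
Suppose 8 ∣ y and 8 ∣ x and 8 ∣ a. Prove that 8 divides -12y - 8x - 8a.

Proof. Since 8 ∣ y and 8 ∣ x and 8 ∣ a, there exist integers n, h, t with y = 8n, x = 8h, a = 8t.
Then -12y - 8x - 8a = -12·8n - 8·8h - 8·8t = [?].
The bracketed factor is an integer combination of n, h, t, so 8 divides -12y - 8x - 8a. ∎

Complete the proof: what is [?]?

8(-8h - 12n - 8t)

Pull the common 8 out of every term: -12·8n - 8·8h - 8·8t = 8(-8h - 12n - 8t).
-8h - 12n - 8t is an integer, which exhibits the divisibility.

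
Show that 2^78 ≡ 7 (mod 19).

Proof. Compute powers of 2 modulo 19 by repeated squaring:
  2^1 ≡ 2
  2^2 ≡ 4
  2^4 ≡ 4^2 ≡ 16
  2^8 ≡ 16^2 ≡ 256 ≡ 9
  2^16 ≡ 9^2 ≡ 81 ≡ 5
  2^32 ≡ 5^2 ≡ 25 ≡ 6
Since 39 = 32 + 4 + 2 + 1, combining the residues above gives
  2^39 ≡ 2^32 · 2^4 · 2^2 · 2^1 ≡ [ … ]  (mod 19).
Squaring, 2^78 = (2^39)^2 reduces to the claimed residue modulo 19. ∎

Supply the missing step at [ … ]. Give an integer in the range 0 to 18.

Multiply the listed residues: 6 · 16 · 4 · 2 = 96 → 384 → 768.
Reducing modulo 19: 768 = 40·19 + 8, so 2^39 ≡ 8.

8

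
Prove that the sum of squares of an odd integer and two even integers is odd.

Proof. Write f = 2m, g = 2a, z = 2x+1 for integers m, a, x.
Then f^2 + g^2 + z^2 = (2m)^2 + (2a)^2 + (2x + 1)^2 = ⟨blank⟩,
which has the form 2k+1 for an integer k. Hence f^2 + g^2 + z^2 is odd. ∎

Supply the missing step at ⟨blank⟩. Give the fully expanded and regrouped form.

2(2a^2 + 2m^2 + 2x^2 + 2x) + 1

(2m)^2 + (2a)^2 + (2x + 1)^2 = 4a^2 + 4m^2 + 4x^2 + 4x + 1
= 2(2a^2 + 2m^2 + 2x^2 + 2x) + 1.
Since 2a^2 + 2m^2 + 2x^2 + 2x is an integer, the sum of squares is of the form 2k+1 for an integer k.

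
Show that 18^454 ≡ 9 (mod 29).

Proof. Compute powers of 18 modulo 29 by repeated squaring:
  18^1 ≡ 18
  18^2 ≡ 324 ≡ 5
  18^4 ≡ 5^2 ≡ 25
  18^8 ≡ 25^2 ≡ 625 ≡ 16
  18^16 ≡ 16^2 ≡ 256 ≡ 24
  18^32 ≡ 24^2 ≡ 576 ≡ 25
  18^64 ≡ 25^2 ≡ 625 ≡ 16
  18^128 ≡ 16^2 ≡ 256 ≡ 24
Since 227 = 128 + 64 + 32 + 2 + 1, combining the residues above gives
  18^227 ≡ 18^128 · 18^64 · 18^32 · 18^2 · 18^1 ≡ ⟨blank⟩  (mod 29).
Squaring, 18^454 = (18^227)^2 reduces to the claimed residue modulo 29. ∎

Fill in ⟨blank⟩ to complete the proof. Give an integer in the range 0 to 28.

3

18^128 · 18^64 · 18^32 · 18^2 · 18^1 ≡ 24 · 16 · 25 · 5 · 18 = 864000.
864000 mod 29 = 3, so 18^227 ≡ 3 (mod 29).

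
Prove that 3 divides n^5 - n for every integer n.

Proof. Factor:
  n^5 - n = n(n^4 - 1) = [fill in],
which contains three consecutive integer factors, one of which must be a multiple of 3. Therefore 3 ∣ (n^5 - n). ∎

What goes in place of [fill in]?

n^4 - 1 = (n^2 - 1)(n^2 + 1), and n^2 - 1 = (n-1)(n+1).
So n(n^4 - 1) = (n - 1)n(n + 1)(n^2 + 1).

(n - 1)n(n + 1)(n^2 + 1)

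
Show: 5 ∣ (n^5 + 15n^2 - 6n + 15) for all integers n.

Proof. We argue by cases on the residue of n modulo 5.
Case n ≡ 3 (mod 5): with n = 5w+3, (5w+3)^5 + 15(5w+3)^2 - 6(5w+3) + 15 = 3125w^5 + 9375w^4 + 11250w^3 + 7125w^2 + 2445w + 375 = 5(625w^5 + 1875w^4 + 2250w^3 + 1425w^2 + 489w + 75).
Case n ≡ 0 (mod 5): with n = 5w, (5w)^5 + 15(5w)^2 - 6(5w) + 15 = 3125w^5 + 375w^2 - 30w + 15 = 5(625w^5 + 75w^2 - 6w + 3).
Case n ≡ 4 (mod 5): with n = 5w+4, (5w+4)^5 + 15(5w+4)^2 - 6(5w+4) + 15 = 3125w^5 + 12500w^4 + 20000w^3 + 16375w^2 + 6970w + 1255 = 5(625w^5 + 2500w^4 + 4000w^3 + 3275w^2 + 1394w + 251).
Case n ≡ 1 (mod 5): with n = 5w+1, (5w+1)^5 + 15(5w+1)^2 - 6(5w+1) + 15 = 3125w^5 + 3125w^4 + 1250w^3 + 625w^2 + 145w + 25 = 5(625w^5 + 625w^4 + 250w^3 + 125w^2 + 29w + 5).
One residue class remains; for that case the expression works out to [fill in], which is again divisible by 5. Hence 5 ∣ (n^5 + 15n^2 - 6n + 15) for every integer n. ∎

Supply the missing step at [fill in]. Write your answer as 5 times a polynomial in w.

5(625w^5 + 1250w^4 + 1000w^3 + 475w^2 + 134w + 19)

The residues treated are {3, 0, 4, 1}, so the missing case is n ≡ 2 (mod 5); write n = 5w+2.
Then (5w+2)^5 + 15(5w+2)^2 - 6(5w+2) + 15 = 3125w^5 + 6250w^4 + 5000w^3 + 2375w^2 + 670w + 95 = 5(625w^5 + 1250w^4 + 1000w^3 + 475w^2 + 134w + 19).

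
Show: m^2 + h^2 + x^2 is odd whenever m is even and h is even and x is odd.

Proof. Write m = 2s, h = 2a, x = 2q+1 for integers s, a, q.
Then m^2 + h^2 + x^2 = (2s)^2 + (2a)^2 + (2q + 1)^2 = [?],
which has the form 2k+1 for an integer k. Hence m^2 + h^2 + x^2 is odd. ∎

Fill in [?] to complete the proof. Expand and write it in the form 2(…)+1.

Expanding: (2s)^2 + (2a)^2 + (2q + 1)^2 = 4a^2 + 4q^2 + 4q + 4s^2 + 1.
Every term except the constant is even, so this is 2(2a^2 + 2q^2 + 2q + 2s^2) + 1,
and 2a^2 + 2q^2 + 2q + 2s^2 ∈ ℤ gives the required form.

2(2a^2 + 2q^2 + 2q + 2s^2) + 1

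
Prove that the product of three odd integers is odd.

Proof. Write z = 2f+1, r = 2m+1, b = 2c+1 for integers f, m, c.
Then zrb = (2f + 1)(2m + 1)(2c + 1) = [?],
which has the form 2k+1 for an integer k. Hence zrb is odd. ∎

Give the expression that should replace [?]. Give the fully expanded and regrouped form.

Expanding: (2f + 1)(2m + 1)(2c + 1) = 8cfm + 4cf + 4cm + 2c + 4fm + 2f + 2m + 1.
Every term except the constant is even, so this is 2(4cfm + 2cf + 2cm + c + 2fm + f + m) + 1,
and 4cfm + 2cf + 2cm + c + 2fm + f + m ∈ ℤ gives the required form.

2(4cfm + 2cf + 2cm + c + 2fm + f + m) + 1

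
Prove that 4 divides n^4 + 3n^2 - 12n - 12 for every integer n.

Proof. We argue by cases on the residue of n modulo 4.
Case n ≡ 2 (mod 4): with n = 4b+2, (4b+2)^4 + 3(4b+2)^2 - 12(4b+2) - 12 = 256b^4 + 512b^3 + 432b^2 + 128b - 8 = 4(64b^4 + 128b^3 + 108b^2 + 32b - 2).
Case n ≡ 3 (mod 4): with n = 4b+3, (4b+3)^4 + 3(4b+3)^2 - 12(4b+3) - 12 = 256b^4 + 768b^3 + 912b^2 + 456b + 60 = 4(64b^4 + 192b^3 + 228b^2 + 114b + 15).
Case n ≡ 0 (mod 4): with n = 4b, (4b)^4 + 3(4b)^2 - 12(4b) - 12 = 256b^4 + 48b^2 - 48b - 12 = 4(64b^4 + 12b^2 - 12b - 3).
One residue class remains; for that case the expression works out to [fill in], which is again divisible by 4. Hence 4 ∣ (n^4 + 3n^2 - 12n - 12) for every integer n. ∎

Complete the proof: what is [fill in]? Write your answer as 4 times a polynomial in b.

The residues treated are {2, 3, 0}, so the missing case is n ≡ 1 (mod 4); write n = 4b+1.
Then (4b+1)^4 + 3(4b+1)^2 - 12(4b+1) - 12 = 256b^4 + 256b^3 + 144b^2 - 8b - 20 = 4(64b^4 + 64b^3 + 36b^2 - 2b - 5).

4(64b^4 + 64b^3 + 36b^2 - 2b - 5)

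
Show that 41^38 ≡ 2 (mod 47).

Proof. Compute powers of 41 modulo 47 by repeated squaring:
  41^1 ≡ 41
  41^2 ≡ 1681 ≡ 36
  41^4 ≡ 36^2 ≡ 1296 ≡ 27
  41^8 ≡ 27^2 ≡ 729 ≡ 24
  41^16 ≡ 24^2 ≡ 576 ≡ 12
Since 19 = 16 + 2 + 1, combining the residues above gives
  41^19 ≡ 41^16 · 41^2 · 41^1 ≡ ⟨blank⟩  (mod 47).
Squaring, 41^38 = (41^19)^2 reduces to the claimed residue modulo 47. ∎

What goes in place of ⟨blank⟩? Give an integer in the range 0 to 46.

Multiply the listed residues: 12 · 36 · 41 = 432 → 17712.
Reducing modulo 47: 17712 = 376·47 + 40, so 41^19 ≡ 40.

40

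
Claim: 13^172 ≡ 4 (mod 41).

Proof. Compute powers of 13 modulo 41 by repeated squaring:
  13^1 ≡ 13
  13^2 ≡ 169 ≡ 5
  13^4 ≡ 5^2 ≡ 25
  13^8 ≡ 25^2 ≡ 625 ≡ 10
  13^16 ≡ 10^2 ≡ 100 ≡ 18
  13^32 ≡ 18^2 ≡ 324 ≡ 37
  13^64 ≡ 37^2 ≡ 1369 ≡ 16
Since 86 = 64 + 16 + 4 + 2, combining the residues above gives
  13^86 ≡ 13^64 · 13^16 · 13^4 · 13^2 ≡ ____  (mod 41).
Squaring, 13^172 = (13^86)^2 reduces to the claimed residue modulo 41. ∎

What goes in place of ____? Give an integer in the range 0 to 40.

2

Multiply the listed residues: 16 · 18 · 25 · 5 = 288 → 7200 → 36000.
Reducing modulo 41: 36000 = 878·41 + 2, so 13^86 ≡ 2.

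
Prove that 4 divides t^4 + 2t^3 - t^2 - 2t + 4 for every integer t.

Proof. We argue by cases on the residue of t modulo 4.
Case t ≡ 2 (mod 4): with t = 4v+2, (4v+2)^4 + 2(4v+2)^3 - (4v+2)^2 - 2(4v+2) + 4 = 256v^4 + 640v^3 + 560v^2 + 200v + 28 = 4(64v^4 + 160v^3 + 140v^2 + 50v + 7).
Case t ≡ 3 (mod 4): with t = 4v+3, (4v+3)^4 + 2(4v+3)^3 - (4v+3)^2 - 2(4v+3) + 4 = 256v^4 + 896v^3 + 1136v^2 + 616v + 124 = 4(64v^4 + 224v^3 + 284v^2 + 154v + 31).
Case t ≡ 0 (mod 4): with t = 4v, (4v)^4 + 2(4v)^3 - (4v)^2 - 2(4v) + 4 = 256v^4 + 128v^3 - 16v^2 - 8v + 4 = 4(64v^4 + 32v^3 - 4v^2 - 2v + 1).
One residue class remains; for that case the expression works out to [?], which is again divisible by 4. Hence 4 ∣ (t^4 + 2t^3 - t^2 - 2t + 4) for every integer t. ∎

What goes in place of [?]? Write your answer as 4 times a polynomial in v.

The residues treated are {2, 3, 0}, so the missing case is t ≡ 1 (mod 4); write t = 4v+1.
Then (4v+1)^4 + 2(4v+1)^3 - (4v+1)^2 - 2(4v+1) + 4 = 256v^4 + 384v^3 + 176v^2 + 24v + 4 = 4(64v^4 + 96v^3 + 44v^2 + 6v + 1).

4(64v^4 + 96v^3 + 44v^2 + 6v + 1)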